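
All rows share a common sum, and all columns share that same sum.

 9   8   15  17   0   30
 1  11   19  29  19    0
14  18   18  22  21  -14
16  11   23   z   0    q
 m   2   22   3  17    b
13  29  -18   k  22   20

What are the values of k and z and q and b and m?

k = 13, z = -5, q = 34, b = 9, m = 26

Rows 1 and 2 both sum to 79, so that's the common total.
Column 1: 9 + 1 + 14 + 16 + 13 = 53, so its missing entry is 79 − 53 = 26.
Row 5: 26 + 2 + 22 + 3 + 17 = 70, so its missing entry is 79 − 70 = 9.
Row 6: 13 + 29 − 18 + 22 + 20 = 66, so its missing entry is 79 − 66 = 13.
Column 4: 17 + 29 + 22 + 3 + 13 = 84, so its missing entry is 79 − 84 = -5.
Row 4: 16 + 11 + 23 − 5 + 0 = 45, so its missing entry is 79 − 45 = 34.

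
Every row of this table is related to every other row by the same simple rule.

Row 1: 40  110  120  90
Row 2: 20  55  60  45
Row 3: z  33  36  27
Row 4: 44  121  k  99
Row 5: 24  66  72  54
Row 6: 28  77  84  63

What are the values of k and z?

k = 132, z = 12

Each row is a constant multiple of every other row — this is a multiplication table with the headers hidden.
Row 4 is 121/110 = 11/10 times row 1, so its entry in column 3 is 120 × 11/10 = 132.
Row 3 is 33/110 = 3/10 times row 1, so its entry in column 1 is 40 × 3/10 = 12.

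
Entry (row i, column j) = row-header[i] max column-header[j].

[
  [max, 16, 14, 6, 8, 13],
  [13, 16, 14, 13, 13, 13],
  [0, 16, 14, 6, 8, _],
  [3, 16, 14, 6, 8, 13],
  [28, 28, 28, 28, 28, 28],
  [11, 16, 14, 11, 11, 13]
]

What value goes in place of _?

max(0, 13) = 13.

13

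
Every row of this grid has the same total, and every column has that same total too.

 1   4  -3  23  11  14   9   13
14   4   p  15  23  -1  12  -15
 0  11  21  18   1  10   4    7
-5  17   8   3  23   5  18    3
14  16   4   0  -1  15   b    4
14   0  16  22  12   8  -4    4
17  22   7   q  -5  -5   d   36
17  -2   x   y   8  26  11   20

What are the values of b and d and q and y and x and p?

Rows 1 and 3 both sum to 72, so that's the common total.
Row 2: 14 + 4 + 15 + 23 − 1 + 12 − 15 = 52, so its missing entry is 72 − 52 = 20.
Row 5: 14 + 16 + 4 + 0 − 1 + 15 + 4 = 52, so its missing entry is 72 − 52 = 20.
Column 3: -3 + 20 + 21 + 8 + 4 + 16 + 7 = 73, so its missing entry is 72 − 73 = -1.
Row 8: 17 − 2 − 1 + 8 + 26 + 11 + 20 = 79, so its missing entry is 72 − 79 = -7.
Column 7: 9 + 12 + 4 + 18 + 20 − 4 + 11 = 70, so its missing entry is 72 − 70 = 2.
Row 7: 17 + 22 + 7 − 5 − 5 + 2 + 36 = 74, so its missing entry is 72 − 74 = -2.

b = 20, d = 2, q = -2, y = -7, x = -1, p = 20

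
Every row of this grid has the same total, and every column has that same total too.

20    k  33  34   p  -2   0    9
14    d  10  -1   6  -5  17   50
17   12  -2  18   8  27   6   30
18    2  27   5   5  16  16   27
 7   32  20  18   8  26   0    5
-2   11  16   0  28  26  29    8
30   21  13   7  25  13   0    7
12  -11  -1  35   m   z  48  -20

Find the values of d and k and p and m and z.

d = 25, k = 24, p = -2, m = 38, z = 15

Rows 3 and 4 both sum to 116, so that's the common total.
Row 2: 14 + 10 − 1 + 6 − 5 + 17 + 50 = 91, so its missing entry is 116 − 91 = 25.
Column 2: 25 + 12 + 2 + 32 + 11 + 21 − 11 = 92, so its missing entry is 116 − 92 = 24.
Row 1: 20 + 24 + 33 + 34 − 2 + 0 + 9 = 118, so its missing entry is 116 − 118 = -2.
Column 5: -2 + 6 + 8 + 5 + 8 + 28 + 25 = 78, so its missing entry is 116 − 78 = 38.
Row 8: 12 − 11 − 1 + 35 + 38 + 48 − 20 = 101, so its missing entry is 116 − 101 = 15.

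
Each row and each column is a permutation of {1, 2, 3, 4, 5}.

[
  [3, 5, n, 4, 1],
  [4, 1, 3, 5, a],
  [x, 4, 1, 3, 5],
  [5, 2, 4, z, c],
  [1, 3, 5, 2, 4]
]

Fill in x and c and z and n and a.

Cell (3,1): row 3 already has {1, 3, 4, 5} → 2.
At (row 2, col 5): row 2 already has {1, 3, 4, 5}, so the value is 2.
Cell (4,5): column 5 already has {1, 2, 4, 5} → 3.
For row 1, column 3: row 1 already has {1, 3, 4, 5}; that leaves 2.
Cell (4,4): row 4 already has {2, 3, 4, 5} → 1.

x = 2, c = 3, z = 1, n = 2, a = 2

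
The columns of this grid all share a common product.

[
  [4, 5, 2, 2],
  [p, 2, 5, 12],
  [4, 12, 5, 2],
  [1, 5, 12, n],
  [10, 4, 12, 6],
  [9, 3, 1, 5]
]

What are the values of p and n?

Columns 2 and 3 each multiply to 7200, so every column has product 7200.
Column 1: 4×4×1×10×9 = 1440, so the missing entry is 7200 ÷ 1440 = 5.
Column 4: 2×12×2×6×5 = 1440, so the missing entry is 7200 ÷ 1440 = 5.

p = 5, n = 5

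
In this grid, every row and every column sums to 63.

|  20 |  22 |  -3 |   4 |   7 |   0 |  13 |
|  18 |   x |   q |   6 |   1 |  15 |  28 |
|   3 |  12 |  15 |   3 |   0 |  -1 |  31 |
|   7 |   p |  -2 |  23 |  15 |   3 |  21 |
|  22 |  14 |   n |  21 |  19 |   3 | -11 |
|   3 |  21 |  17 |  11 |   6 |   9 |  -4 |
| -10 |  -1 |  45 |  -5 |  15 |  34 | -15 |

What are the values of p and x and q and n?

p = -4, x = -1, q = -4, n = -5

Row 4: 7 − 2 + 23 + 15 + 3 + 21 = 67, so its missing entry is 63 − 67 = -4.
Column 2: 22 + 12 − 4 + 14 + 21 − 1 = 64, so its missing entry is 63 − 64 = -1.
Row 2: 18 − 1 + 6 + 1 + 15 + 28 = 67, so its missing entry is 63 − 67 = -4.
Row 5: 22 + 14 + 21 + 19 + 3 − 11 = 68, so its missing entry is 63 − 68 = -5.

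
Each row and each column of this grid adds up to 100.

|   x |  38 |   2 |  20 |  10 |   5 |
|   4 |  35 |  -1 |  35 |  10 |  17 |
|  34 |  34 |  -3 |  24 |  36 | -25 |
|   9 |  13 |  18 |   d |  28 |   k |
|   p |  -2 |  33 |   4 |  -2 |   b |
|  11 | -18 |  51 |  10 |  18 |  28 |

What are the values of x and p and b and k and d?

x = 25, p = 17, b = 50, k = 25, d = 7

Row 1: 38 + 2 + 20 + 10 + 5 = 75, so its missing entry is 100 − 75 = 25.
Column 1: 25 + 4 + 34 + 9 + 11 = 83, so its missing entry is 100 − 83 = 17.
Row 5: 17 − 2 + 33 + 4 − 2 = 50, so its missing entry is 100 − 50 = 50.
Column 4: 20 + 35 + 24 + 4 + 10 = 93, so its missing entry is 100 − 93 = 7.
Row 4: 9 + 13 + 18 + 7 + 28 = 75, so its missing entry is 100 − 75 = 25.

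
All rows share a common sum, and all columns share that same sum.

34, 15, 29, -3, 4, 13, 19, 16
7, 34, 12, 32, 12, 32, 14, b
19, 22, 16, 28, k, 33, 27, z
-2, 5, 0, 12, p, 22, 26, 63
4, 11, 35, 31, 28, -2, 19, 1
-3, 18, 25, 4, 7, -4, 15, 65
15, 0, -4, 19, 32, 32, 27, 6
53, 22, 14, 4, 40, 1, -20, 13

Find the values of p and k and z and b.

p = 1, k = 3, z = -21, b = -16

Rows 1 and 5 both sum to 127, so that's the common total.
Row 2 has 7 + 34 + 12 + 32 + 12 + 32 + 14 = 143; the blank must be 127 − 143 = -16.
Row 4 has -2 + 5 + 0 + 12 + 22 + 26 + 63 = 126; the blank must be 127 − 126 = 1.
Column 5 has 4 + 12 + 1 + 28 + 7 + 32 + 40 = 124; the blank must be 127 − 124 = 3.
Row 3 has 19 + 22 + 16 + 28 + 3 + 33 + 27 = 148; the blank must be 127 − 148 = -21.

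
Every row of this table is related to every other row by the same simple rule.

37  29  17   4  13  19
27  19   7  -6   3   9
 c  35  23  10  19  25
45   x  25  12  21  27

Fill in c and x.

The difference between any two rows is the same in every column — this is an addition table with the headers hidden.
Row 3 minus row 1 is 23 − 17 = 6, so its entry in column 1 is 37 + 6 = 43.
Row 4 minus row 1 is 25 − 17 = 8, so its entry in column 2 is 29 + 8 = 37.

c = 43, x = 37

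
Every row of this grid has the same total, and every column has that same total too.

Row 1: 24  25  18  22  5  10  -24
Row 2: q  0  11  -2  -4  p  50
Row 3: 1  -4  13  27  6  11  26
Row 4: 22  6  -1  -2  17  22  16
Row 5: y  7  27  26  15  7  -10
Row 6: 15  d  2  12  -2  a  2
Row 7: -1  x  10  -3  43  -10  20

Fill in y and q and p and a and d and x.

y = 8, q = 11, p = 14, a = 26, d = 25, x = 21

Rows 1 and 3 both sum to 80, so that's the common total.
The known cells in row 5 total 72, leaving 80 − 72 = 8 for the blank.
The known cells in row 7 total 59, leaving 80 − 59 = 21 for the blank.
The known cells in column 2 total 55, leaving 80 − 55 = 25 for the blank.
The known cells in row 6 total 54, leaving 80 − 54 = 26 for the blank.
The known cells in column 6 total 66, leaving 80 − 66 = 14 for the blank.
The known cells in row 2 total 69, leaving 80 − 69 = 11 for the blank.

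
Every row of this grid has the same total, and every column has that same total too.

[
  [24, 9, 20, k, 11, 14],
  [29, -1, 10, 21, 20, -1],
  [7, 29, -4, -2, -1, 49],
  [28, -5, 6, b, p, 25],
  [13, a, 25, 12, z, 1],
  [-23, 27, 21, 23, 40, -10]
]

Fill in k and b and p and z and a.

Rows 2 and 3 both sum to 78, so that's the common total.
The known cells in row 1 total 78, leaving 78 − 78 = 0 for the blank.
The known cells in column 4 total 54, leaving 78 − 54 = 24 for the blank.
The known cells in row 4 total 78, leaving 78 − 78 = 0 for the blank.
The known cells in column 5 total 70, leaving 78 − 70 = 8 for the blank.
The known cells in row 5 total 59, leaving 78 − 59 = 19 for the blank.

k = 0, b = 24, p = 0, z = 8, a = 19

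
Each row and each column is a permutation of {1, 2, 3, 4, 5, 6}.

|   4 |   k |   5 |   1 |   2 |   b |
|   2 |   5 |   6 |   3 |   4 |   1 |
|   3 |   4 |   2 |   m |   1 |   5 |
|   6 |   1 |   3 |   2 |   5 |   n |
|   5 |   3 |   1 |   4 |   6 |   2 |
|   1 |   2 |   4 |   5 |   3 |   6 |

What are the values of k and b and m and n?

At (row 3, col 4): row 3 already has {1, 2, 3, 4, 5}, so the value is 6.
At (row 4, col 6): row 4 already has {1, 2, 3, 5, 6}, so the value is 4.
For row 1, column 6: column 6 already has {1, 2, 4, 5, 6}; that leaves 3.
At (row 1, col 2): row 1 already has {1, 2, 3, 4, 5}, so the value is 6.

k = 6, b = 3, m = 6, n = 4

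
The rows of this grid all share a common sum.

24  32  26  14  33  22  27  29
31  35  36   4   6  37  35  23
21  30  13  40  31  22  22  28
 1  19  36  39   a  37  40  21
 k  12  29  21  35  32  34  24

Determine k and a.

Row 1 sums to 207 and so does row 2; that's the common total.
In row 5 the known cells total 187, leaving 207 − 187 = 20.
In row 4 the known cells total 193, leaving 207 − 193 = 14.

k = 20, a = 14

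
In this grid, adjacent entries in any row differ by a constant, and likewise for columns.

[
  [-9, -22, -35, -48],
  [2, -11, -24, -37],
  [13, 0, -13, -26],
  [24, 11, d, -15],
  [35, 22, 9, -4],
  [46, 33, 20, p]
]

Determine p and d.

p = 7, d = -2

Along each row the entries change by -13 per step; down each column they change by 11.
Row 6: from 46 at column 1, stepping by -13 to column 4 gives 7.
Row 4: from 24 at column 1, stepping by -13 to column 3 gives -2.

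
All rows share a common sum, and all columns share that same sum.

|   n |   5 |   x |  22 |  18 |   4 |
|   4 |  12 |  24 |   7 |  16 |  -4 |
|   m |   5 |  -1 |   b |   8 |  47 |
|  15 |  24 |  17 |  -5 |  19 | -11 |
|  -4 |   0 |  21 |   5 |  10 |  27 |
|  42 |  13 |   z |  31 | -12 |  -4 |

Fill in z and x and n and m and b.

z = -11, x = 9, n = 1, m = 1, b = -1

Rows 2 and 4 both sum to 59, so that's the common total.
The known cells in column 4 total 60, leaving 59 − 60 = -1 for the blank.
The known cells in row 3 total 58, leaving 59 − 58 = 1 for the blank.
The known cells in column 1 total 58, leaving 59 − 58 = 1 for the blank.
The known cells in row 1 total 50, leaving 59 − 50 = 9 for the blank.
The known cells in row 6 total 70, leaving 59 − 70 = -11 for the blank.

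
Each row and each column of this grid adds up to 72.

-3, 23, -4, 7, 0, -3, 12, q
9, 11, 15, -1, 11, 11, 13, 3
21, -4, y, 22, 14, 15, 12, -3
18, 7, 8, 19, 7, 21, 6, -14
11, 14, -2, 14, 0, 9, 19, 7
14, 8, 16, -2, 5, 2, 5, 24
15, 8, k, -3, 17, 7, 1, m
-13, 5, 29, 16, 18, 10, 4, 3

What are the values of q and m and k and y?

Row 1 has -3 + 23 − 4 + 7 + 0 − 3 + 12 = 32; the blank must be 72 − 32 = 40.
Column 8 has 40 + 3 − 3 − 14 + 7 + 24 + 3 = 60; the blank must be 72 − 60 = 12.
Row 7 has 15 + 8 − 3 + 17 + 7 + 1 + 12 = 57; the blank must be 72 − 57 = 15.
Row 3 has 21 − 4 + 22 + 14 + 15 + 12 − 3 = 77; the blank must be 72 − 77 = -5.

q = 40, m = 12, k = 15, y = -5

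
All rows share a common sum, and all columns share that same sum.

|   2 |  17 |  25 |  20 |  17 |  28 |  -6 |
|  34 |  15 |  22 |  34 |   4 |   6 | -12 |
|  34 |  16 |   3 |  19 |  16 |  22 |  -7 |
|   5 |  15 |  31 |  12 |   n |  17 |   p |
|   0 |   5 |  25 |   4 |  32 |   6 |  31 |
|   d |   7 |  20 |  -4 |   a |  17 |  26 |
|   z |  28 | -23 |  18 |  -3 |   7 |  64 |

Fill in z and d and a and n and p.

Rows 1 and 2 both sum to 103, so that's the common total.
Row 7 has 28 − 23 + 18 − 3 + 7 + 64 = 91; the blank must be 103 − 91 = 12.
Column 1 has 2 + 34 + 34 + 5 + 0 + 12 = 87; the blank must be 103 − 87 = 16.
Row 6 has 16 + 7 + 20 − 4 + 17 + 26 = 82; the blank must be 103 − 82 = 21.
Column 5 has 17 + 4 + 16 + 32 + 21 − 3 = 87; the blank must be 103 − 87 = 16.
Row 4 has 5 + 15 + 31 + 12 + 16 + 17 = 96; the blank must be 103 − 96 = 7.

z = 12, d = 16, a = 21, n = 16, p = 7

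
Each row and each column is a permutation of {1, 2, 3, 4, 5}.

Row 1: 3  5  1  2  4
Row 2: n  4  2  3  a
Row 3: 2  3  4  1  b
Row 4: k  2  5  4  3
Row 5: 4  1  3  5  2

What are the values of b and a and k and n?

For row 3, column 5: row 3 already has {1, 2, 3, 4}; that leaves 5.
Cell (2,5): column 5 already has {2, 3, 4, 5} → 1.
At (row 2, col 1): row 2 already has {1, 2, 3, 4}, so the value is 5.
At (row 4, col 1): row 4 already has {2, 3, 4, 5}, so the value is 1.

b = 5, a = 1, k = 1, n = 5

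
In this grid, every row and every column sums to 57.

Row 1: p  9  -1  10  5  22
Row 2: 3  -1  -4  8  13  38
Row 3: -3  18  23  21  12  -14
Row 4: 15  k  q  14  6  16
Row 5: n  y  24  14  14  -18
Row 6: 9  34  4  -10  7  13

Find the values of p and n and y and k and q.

p = 12, n = 21, y = 2, k = -5, q = 11

Row 1 has 9 − 1 + 10 + 5 + 22 = 45; the blank must be 57 − 45 = 12.
Column 1 has 12 + 3 − 3 + 15 + 9 = 36; the blank must be 57 − 36 = 21.
Column 3 has -1 − 4 + 23 + 24 + 4 = 46; the blank must be 57 − 46 = 11.
Row 4 has 15 + 11 + 14 + 6 + 16 = 62; the blank must be 57 − 62 = -5.
Row 5 has 21 + 24 + 14 + 14 − 18 = 55; the blank must be 57 − 55 = 2.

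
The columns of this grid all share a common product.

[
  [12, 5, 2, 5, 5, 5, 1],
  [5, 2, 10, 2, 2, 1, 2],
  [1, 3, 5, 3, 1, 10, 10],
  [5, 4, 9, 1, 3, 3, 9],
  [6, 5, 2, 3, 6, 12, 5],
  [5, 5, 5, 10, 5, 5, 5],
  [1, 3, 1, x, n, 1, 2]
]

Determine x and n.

Columns 1 and 2 each multiply to 9000, so every column has product 9000.
Column 4: 5×2×3×1×3×10 = 900, so the missing entry is 9000 ÷ 900 = 10.
Column 5: 5×2×1×3×6×5 = 900, so the missing entry is 9000 ÷ 900 = 10.

x = 10, n = 10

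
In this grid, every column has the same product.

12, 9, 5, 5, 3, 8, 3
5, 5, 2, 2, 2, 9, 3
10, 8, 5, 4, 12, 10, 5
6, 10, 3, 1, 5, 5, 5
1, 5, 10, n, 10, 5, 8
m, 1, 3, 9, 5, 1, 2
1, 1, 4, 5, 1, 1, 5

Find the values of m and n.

m = 5, n = 10

Columns 2 and 3 each multiply to 18000, so every column has product 18000.
Column 1: 12×5×10×6×1×1 = 3600, so the missing entry is 18000 ÷ 3600 = 5.
Column 4: 5×2×4×1×9×5 = 1800, so the missing entry is 18000 ÷ 1800 = 10.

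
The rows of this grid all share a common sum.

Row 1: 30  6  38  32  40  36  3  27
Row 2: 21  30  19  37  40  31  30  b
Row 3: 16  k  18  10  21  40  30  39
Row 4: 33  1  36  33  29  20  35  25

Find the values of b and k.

Rows 1 and 4 both add up to 212, so every row sums to 212.
Row 2: 21 + 30 + 19 + 37 + 40 + 31 + 30 = 208, so the missing entry is 212 − 208 = 4.
Row 3: 16 + 18 + 10 + 21 + 40 + 30 + 39 = 174, so the missing entry is 212 − 174 = 38.

b = 4, k = 38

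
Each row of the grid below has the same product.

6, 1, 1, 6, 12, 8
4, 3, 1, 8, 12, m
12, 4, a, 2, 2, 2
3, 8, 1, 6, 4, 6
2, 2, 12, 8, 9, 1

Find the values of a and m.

Rows 4 and 5 each multiply to 3456, so every row has product 3456.
Row 3: 12×4×2×2×2 = 384, so the missing entry is 3456 ÷ 384 = 9.
Row 2: 4×3×1×8×12 = 1152, so the missing entry is 3456 ÷ 1152 = 3.

a = 9, m = 3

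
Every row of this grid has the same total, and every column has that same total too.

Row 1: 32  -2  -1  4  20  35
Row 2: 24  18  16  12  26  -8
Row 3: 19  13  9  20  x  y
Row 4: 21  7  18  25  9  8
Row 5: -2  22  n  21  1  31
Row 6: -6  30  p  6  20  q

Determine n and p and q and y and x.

n = 15, p = 31, q = 7, y = 15, x = 12

Rows 1 and 2 both sum to 88, so that's the common total.
Column 5: 20 + 26 + 9 + 1 + 20 = 76, so its missing entry is 88 − 76 = 12.
Row 5: -2 + 22 + 21 + 1 + 31 = 73, so its missing entry is 88 − 73 = 15.
Row 3: 19 + 13 + 9 + 20 + 12 = 73, so its missing entry is 88 − 73 = 15.
Column 6: 35 − 8 + 15 + 8 + 31 = 81, so its missing entry is 88 − 81 = 7.
Row 6: -6 + 30 + 6 + 20 + 7 = 57, so its missing entry is 88 − 57 = 31.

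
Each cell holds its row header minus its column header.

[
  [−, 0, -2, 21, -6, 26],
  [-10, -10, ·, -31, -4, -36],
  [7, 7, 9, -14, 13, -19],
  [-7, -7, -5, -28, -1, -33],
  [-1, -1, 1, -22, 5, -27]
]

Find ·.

-10 − (-2) = -8.

-8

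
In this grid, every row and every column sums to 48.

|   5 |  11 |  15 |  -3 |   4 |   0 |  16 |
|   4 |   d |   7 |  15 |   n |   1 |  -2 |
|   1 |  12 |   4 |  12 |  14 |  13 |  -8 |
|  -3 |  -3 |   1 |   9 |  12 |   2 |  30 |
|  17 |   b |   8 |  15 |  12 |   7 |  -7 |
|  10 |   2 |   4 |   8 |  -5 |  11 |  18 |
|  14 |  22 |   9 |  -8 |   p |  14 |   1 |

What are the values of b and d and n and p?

Row 5 has 17 + 8 + 15 + 12 + 7 − 7 = 52; the blank must be 48 − 52 = -4.
Column 2 has 11 + 12 − 3 − 4 + 2 + 22 = 40; the blank must be 48 − 40 = 8.
Row 7 has 14 + 22 + 9 − 8 + 14 + 1 = 52; the blank must be 48 − 52 = -4.
Row 2 has 4 + 8 + 7 + 15 + 1 − 2 = 33; the blank must be 48 − 33 = 15.

b = -4, d = 8, n = 15, p = -4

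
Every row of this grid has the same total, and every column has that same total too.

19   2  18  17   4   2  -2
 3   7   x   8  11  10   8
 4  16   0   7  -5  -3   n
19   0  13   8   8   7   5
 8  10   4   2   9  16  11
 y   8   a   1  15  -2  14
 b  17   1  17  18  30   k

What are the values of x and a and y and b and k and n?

x = 13, a = 11, y = 13, b = -6, k = -17, n = 41

Rows 1 and 4 both sum to 60, so that's the common total.
The known cells in row 2 total 47, leaving 60 − 47 = 13 for the blank.
The known cells in row 3 total 19, leaving 60 − 19 = 41 for the blank.
The known cells in column 7 total 77, leaving 60 − 77 = -17 for the blank.
The known cells in row 7 total 66, leaving 60 − 66 = -6 for the blank.
The known cells in column 1 total 47, leaving 60 − 47 = 13 for the blank.
The known cells in row 6 total 49, leaving 60 − 49 = 11 for the blank.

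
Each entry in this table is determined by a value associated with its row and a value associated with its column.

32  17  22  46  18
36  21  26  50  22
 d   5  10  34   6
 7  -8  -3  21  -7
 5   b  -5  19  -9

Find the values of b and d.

The difference between any two rows is the same in every column — this is an addition table with the headers hidden.
Row 5 minus row 1 is -9 − 18 = -27, so its entry in column 2 is 17 + (-27) = -10.
Row 3 minus row 1 is 6 − 18 = -12, so its entry in column 1 is 32 + (-12) = 20.

b = -10, d = 20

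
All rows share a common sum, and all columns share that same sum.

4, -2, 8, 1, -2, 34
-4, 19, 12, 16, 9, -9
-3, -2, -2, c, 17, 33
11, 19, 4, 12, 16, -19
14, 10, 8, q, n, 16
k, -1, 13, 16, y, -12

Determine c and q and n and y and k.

c = 0, q = -2, n = -3, y = 6, k = 21

Rows 1 and 2 both sum to 43, so that's the common total.
Row 3: -3 − 2 − 2 + 17 + 33 = 43, so its missing entry is 43 − 43 = 0.
Column 4: 1 + 16 + 0 + 12 + 16 = 45, so its missing entry is 43 − 45 = -2.
Row 5: 14 + 10 + 8 − 2 + 16 = 46, so its missing entry is 43 − 46 = -3.
Column 5: -2 + 9 + 17 + 16 − 3 = 37, so its missing entry is 43 − 37 = 6.
Row 6: -1 + 13 + 16 + 6 − 12 = 22, so its missing entry is 43 − 22 = 21.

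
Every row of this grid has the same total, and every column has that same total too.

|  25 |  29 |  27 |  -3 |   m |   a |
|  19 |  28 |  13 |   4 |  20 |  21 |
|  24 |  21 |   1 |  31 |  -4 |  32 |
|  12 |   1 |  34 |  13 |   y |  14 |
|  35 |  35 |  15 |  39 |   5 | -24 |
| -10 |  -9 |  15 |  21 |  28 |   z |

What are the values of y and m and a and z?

Rows 2 and 3 both sum to 105, so that's the common total.
Row 6: -10 − 9 + 15 + 21 + 28 = 45, so its missing entry is 105 − 45 = 60.
Row 4: 12 + 1 + 34 + 13 + 14 = 74, so its missing entry is 105 − 74 = 31.
Column 5: 20 − 4 + 31 + 5 + 28 = 80, so its missing entry is 105 − 80 = 25.
Row 1: 25 + 29 + 27 − 3 + 25 = 103, so its missing entry is 105 − 103 = 2.

y = 31, m = 25, a = 2, z = 60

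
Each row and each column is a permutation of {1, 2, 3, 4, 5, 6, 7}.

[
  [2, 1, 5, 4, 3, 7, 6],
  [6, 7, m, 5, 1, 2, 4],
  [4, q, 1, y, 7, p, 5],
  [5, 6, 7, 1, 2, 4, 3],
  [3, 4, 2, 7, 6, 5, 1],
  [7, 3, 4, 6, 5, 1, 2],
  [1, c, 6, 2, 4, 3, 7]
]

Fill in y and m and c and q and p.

y = 3, m = 3, c = 5, q = 2, p = 6

Cell (2,3): row 2 already has {1, 2, 4, 5, 6, 7} → 3.
For row 7, column 2: row 7 already has {1, 2, 3, 4, 6, 7}; that leaves 5.
Cell (3,2): column 2 already has {1, 3, 4, 5, 6, 7} → 2.
For row 3, column 4: column 4 already has {1, 2, 4, 5, 6, 7}; that leaves 3.
Cell (3,6): row 3 already has {1, 2, 3, 4, 5, 7} → 6.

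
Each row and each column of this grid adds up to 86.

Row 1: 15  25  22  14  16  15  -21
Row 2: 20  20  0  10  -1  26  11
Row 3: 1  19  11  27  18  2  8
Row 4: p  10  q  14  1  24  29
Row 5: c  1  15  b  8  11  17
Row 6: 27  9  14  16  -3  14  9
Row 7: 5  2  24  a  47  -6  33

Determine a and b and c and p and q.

a = -19, b = 24, c = 10, p = 8, q = 0

Column 3: 22 + 0 + 11 + 15 + 14 + 24 = 86, so its missing entry is 86 − 86 = 0.
Row 4: 10 + 0 + 14 + 1 + 24 + 29 = 78, so its missing entry is 86 − 78 = 8.
Column 1: 15 + 20 + 1 + 8 + 27 + 5 = 76, so its missing entry is 86 − 76 = 10.
Row 5: 10 + 1 + 15 + 8 + 11 + 17 = 62, so its missing entry is 86 − 62 = 24.
Row 7: 5 + 2 + 24 + 47 − 6 + 33 = 105, so its missing entry is 86 − 105 = -19.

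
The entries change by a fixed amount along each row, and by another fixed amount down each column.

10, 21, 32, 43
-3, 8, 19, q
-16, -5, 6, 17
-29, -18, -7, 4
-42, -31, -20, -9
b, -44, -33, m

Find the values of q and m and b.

q = 30, m = -22, b = -55

Along each row the entries change by 11 per step; down each column they change by -13.
Row 2: from -3 at column 1, stepping by 11 to column 4 gives 30.
Row 6: from -44 at column 2, stepping by 11 to column 4 gives -22.
Row 6: from -44 at column 2, stepping by 11 to column 1 gives -55.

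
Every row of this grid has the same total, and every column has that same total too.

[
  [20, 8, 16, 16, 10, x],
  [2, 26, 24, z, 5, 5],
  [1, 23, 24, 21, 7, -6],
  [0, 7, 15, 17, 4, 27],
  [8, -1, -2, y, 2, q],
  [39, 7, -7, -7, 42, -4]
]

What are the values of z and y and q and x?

z = 8, y = 15, q = 48, x = 0

Rows 3 and 4 both sum to 70, so that's the common total.
Row 2 has 2 + 26 + 24 + 5 + 5 = 62; the blank must be 70 − 62 = 8.
Row 1 has 20 + 8 + 16 + 16 + 10 = 70; the blank must be 70 − 70 = 0.
Column 6 has 0 + 5 − 6 + 27 − 4 = 22; the blank must be 70 − 22 = 48.
Row 5 has 8 − 1 − 2 + 2 + 48 = 55; the blank must be 70 − 55 = 15.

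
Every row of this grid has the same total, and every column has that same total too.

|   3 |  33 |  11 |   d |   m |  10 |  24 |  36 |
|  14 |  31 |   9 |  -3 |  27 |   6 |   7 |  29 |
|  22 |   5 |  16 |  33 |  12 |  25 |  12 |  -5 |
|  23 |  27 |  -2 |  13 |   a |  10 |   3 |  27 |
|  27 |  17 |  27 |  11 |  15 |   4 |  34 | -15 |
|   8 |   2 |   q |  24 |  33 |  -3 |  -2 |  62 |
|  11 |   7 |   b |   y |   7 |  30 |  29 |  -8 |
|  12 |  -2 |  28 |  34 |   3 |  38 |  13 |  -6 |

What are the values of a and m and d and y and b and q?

Rows 2 and 3 both sum to 120, so that's the common total.
Row 4 has 23 + 27 − 2 + 13 + 10 + 3 + 27 = 101; the blank must be 120 − 101 = 19.
Column 5 has 27 + 12 + 19 + 15 + 33 + 7 + 3 = 116; the blank must be 120 − 116 = 4.
Row 1 has 3 + 33 + 11 + 4 + 10 + 24 + 36 = 121; the blank must be 120 − 121 = -1.
Column 4 has -1 − 3 + 33 + 13 + 11 + 24 + 34 = 111; the blank must be 120 − 111 = 9.
Row 7 has 11 + 7 + 9 + 7 + 30 + 29 − 8 = 85; the blank must be 120 − 85 = 35.
Row 6 has 8 + 2 + 24 + 33 − 3 − 2 + 62 = 124; the blank must be 120 − 124 = -4.

a = 19, m = 4, d = -1, y = 9, b = 35, q = -4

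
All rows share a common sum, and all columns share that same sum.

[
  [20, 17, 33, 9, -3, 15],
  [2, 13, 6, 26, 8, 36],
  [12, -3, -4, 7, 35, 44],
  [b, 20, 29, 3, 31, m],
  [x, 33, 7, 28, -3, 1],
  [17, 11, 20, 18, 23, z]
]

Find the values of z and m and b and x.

Rows 1 and 2 both sum to 91, so that's the common total.
Row 5 has 33 + 7 + 28 − 3 + 1 = 66; the blank must be 91 − 66 = 25.
Row 6 has 17 + 11 + 20 + 18 + 23 = 89; the blank must be 91 − 89 = 2.
Column 6 has 15 + 36 + 44 + 1 + 2 = 98; the blank must be 91 − 98 = -7.
Row 4 has 20 + 29 + 3 + 31 − 7 = 76; the blank must be 91 − 76 = 15.

z = 2, m = -7, b = 15, x = 25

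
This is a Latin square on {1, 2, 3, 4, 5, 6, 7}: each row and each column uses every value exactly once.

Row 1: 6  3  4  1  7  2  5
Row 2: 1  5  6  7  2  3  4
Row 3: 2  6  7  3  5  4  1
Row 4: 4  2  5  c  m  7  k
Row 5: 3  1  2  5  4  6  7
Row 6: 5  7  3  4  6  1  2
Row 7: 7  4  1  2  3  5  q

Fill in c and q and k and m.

For row 7, column 7: row 7 already has {1, 2, 3, 4, 5, 7}; that leaves 6.
Cell (4,4): column 4 already has {1, 2, 3, 4, 5, 7} → 6.
For row 4, column 5: column 5 already has {2, 3, 4, 5, 6, 7}; that leaves 1.
At (row 4, col 7): row 4 already has {1, 2, 4, 5, 6, 7}, so the value is 3.

c = 6, q = 6, k = 3, m = 1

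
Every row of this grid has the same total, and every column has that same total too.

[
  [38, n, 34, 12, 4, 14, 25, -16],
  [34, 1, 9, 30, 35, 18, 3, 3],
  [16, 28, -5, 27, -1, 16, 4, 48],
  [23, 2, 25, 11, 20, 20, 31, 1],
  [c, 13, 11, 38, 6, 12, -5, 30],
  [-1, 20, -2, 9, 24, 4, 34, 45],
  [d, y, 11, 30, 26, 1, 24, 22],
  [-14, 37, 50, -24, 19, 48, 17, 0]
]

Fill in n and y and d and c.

Rows 2 and 3 both sum to 133, so that's the common total.
Row 1: 38 + 34 + 12 + 4 + 14 + 25 − 16 = 111, so its missing entry is 133 − 111 = 22.
Column 2: 22 + 1 + 28 + 2 + 13 + 20 + 37 = 123, so its missing entry is 133 − 123 = 10.
Row 5: 13 + 11 + 38 + 6 + 12 − 5 + 30 = 105, so its missing entry is 133 − 105 = 28.
Row 7: 10 + 11 + 30 + 26 + 1 + 24 + 22 = 124, so its missing entry is 133 − 124 = 9.

n = 22, y = 10, d = 9, c = 28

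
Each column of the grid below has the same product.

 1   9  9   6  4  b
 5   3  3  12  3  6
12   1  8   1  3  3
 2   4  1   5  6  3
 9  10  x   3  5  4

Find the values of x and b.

Columns 2 and 5 each multiply to 1080, so every column has product 1080.
Column 3: 9×3×8×1 = 216, so the missing entry is 1080 ÷ 216 = 5.
Column 6: 6×3×3×4 = 216, so the missing entry is 1080 ÷ 216 = 5.

x = 5, b = 5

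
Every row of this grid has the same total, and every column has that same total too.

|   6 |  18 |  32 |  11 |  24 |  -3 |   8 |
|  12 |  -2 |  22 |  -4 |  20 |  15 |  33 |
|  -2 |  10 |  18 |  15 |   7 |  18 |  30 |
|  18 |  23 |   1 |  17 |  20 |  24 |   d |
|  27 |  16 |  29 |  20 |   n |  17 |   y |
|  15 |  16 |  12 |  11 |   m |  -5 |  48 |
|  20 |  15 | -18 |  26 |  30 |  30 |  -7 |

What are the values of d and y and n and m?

d = -7, y = -9, n = -4, m = -1

Rows 1 and 2 both sum to 96, so that's the common total.
The known cells in row 6 total 97, leaving 96 − 97 = -1 for the blank.
The known cells in column 5 total 100, leaving 96 − 100 = -4 for the blank.
The known cells in row 5 total 105, leaving 96 − 105 = -9 for the blank.
The known cells in row 4 total 103, leaving 96 − 103 = -7 for the blank.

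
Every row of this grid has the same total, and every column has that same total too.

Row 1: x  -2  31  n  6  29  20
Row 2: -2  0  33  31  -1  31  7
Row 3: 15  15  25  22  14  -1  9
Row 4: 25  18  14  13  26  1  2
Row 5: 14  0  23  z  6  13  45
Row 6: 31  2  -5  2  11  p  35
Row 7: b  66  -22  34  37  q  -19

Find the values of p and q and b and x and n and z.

p = 23, q = 3, b = 0, x = 16, n = -1, z = -2

Rows 2 and 3 both sum to 99, so that's the common total.
Row 6 has 31 + 2 − 5 + 2 + 11 + 35 = 76; the blank must be 99 − 76 = 23.
Column 6 has 29 + 31 − 1 + 1 + 13 + 23 = 96; the blank must be 99 − 96 = 3.
Row 5 has 14 + 0 + 23 + 6 + 13 + 45 = 101; the blank must be 99 − 101 = -2.
Column 4 has 31 + 22 + 13 − 2 + 2 + 34 = 100; the blank must be 99 − 100 = -1.
Row 1 has -2 + 31 − 1 + 6 + 29 + 20 = 83; the blank must be 99 − 83 = 16.
Row 7 has 66 − 22 + 34 + 37 + 3 − 19 = 99; the blank must be 99 − 99 = 0.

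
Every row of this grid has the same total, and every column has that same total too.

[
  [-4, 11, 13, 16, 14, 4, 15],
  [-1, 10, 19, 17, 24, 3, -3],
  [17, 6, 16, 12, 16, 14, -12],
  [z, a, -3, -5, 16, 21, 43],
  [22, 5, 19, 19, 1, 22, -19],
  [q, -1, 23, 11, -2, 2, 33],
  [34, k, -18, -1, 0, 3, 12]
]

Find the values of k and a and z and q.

k = 39, a = -1, z = -2, q = 3

Rows 1 and 2 both sum to 69, so that's the common total.
The known cells in row 7 total 30, leaving 69 − 30 = 39 for the blank.
The known cells in column 2 total 70, leaving 69 − 70 = -1 for the blank.
The known cells in row 6 total 66, leaving 69 − 66 = 3 for the blank.
The known cells in row 4 total 71, leaving 69 − 71 = -2 for the blank.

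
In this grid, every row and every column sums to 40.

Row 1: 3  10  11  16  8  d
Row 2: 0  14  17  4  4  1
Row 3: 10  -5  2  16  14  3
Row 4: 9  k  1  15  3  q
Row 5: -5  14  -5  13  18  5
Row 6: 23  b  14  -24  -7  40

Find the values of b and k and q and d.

Row 6 has 23 + 14 − 24 − 7 + 40 = 46; the blank must be 40 − 46 = -6.
Column 2 has 10 + 14 − 5 + 14 − 6 = 27; the blank must be 40 − 27 = 13.
Row 4 has 9 + 13 + 1 + 15 + 3 = 41; the blank must be 40 − 41 = -1.
Row 1 has 3 + 10 + 11 + 16 + 8 = 48; the blank must be 40 − 48 = -8.

b = -6, k = 13, q = -1, d = -8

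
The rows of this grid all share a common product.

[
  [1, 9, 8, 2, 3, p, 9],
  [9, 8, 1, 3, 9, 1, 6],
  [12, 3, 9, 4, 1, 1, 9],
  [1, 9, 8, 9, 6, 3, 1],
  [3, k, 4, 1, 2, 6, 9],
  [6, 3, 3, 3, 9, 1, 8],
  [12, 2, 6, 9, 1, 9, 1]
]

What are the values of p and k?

Rows 2 and 4 each multiply to 11664, so every row has product 11664.
Row 1: 1×9×8×2×3×9 = 3888, so the missing entry is 11664 ÷ 3888 = 3.
Row 5: 3×4×1×2×6×9 = 1296, so the missing entry is 11664 ÷ 1296 = 9.

p = 3, k = 9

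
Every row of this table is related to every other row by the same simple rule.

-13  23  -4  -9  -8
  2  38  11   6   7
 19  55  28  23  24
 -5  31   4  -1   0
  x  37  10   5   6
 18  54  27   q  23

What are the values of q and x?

The difference between any two rows is the same in every column — this is an addition table with the headers hidden.
Row 6 minus row 1 is 27 − (-4) = 31, so its entry in column 4 is -9 + 31 = 22.
Row 5 minus row 1 is 10 − (-4) = 14, so its entry in column 1 is -13 + 14 = 1.

q = 22, x = 1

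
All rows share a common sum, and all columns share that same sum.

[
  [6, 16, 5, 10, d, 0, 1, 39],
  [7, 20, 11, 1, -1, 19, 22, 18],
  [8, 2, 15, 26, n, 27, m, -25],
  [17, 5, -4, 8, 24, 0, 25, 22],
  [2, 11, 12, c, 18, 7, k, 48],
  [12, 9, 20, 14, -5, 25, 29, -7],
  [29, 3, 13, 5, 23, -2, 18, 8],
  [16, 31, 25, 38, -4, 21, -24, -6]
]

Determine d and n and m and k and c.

Rows 2 and 4 both sum to 97, so that's the common total.
Row 1: 6 + 16 + 5 + 10 + 0 + 1 + 39 = 77, so its missing entry is 97 − 77 = 20.
Column 5: 20 − 1 + 24 + 18 − 5 + 23 − 4 = 75, so its missing entry is 97 − 75 = 22.
Column 4: 10 + 1 + 26 + 8 + 14 + 5 + 38 = 102, so its missing entry is 97 − 102 = -5.
Row 5: 2 + 11 + 12 − 5 + 18 + 7 + 48 = 93, so its missing entry is 97 − 93 = 4.
Row 3: 8 + 2 + 15 + 26 + 22 + 27 − 25 = 75, so its missing entry is 97 − 75 = 22.

d = 20, n = 22, m = 22, k = 4, c = -5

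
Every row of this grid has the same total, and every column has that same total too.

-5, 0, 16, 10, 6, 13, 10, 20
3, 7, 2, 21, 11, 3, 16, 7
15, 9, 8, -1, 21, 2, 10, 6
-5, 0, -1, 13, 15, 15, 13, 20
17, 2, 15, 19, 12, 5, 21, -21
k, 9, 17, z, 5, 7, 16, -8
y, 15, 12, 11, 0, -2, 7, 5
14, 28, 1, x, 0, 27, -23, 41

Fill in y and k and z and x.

Rows 1 and 2 both sum to 70, so that's the common total.
Row 8: 14 + 28 + 1 + 0 + 27 − 23 + 41 = 88, so its missing entry is 70 − 88 = -18.
Column 4: 10 + 21 − 1 + 13 + 19 + 11 − 18 = 55, so its missing entry is 70 − 55 = 15.
Row 6: 9 + 17 + 15 + 5 + 7 + 16 − 8 = 61, so its missing entry is 70 − 61 = 9.
Row 7: 15 + 12 + 11 + 0 − 2 + 7 + 5 = 48, so its missing entry is 70 − 48 = 22.

y = 22, k = 9, z = 15, x = -18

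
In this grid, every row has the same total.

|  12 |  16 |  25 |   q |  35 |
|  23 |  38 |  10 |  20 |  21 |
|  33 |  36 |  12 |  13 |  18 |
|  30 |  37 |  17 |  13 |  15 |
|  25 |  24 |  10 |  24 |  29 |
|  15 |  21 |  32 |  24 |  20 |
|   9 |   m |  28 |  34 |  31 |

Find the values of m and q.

The complete rows each total 112.
Row 7 is missing 112 − 102 = 10 (since 9 + 28 + 34 + 31 = 102).
Row 1 is missing 112 − 88 = 24 (since 12 + 16 + 25 + 35 = 88).

m = 10, q = 24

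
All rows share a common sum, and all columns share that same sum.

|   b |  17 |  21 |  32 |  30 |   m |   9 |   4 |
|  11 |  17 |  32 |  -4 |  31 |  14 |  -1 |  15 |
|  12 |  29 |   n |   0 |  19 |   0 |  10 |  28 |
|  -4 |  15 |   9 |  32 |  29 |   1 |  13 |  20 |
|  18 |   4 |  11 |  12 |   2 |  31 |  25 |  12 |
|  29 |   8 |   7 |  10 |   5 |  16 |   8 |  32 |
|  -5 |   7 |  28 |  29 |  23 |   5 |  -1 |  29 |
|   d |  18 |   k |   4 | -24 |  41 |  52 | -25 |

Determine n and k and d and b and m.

Rows 2 and 4 both sum to 115, so that's the common total.
The known cells in row 3 total 98, leaving 115 − 98 = 17 for the blank.
The known cells in column 6 total 108, leaving 115 − 108 = 7 for the blank.
The known cells in row 1 total 120, leaving 115 − 120 = -5 for the blank.
The known cells in column 1 total 56, leaving 115 − 56 = 59 for the blank.
The known cells in row 8 total 125, leaving 115 − 125 = -10 for the blank.

n = 17, k = -10, d = 59, b = -5, m = 7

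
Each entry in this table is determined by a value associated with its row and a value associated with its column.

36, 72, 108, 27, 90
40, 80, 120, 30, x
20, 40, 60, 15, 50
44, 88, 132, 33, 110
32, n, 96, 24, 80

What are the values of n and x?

Each row is a constant multiple of every other row — this is a multiplication table with the headers hidden.
Row 5 is 96/108 = 8/9 times row 1, so its entry in column 2 is 72 × 8/9 = 64.
Row 2 is 120/108 = 10/9 times row 1, so its entry in column 5 is 90 × 10/9 = 100.

n = 64, x = 100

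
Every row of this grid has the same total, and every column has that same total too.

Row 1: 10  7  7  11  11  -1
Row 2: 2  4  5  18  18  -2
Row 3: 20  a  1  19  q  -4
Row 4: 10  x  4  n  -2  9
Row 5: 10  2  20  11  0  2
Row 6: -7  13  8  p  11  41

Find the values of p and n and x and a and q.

Rows 1 and 2 both sum to 45, so that's the common total.
Column 5 has 11 + 18 − 2 + 0 + 11 = 38; the blank must be 45 − 38 = 7.
Row 3 has 20 + 1 + 19 + 7 − 4 = 43; the blank must be 45 − 43 = 2.
Column 2 has 7 + 4 + 2 + 2 + 13 = 28; the blank must be 45 − 28 = 17.
Row 4 has 10 + 17 + 4 − 2 + 9 = 38; the blank must be 45 − 38 = 7.
Row 6 has -7 + 13 + 8 + 11 + 41 = 66; the blank must be 45 − 66 = -21.

p = -21, n = 7, x = 17, a = 2, q = 7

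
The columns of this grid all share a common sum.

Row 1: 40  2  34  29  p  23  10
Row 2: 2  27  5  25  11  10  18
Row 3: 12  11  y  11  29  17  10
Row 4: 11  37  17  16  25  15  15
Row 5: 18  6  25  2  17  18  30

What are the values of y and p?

Column 1 sums to 83 and so does column 7; that's the common total.
In column 3 the known cells total 81, leaving 83 − 81 = 2.
In column 5 the known cells total 82, leaving 83 − 82 = 1.

y = 2, p = 1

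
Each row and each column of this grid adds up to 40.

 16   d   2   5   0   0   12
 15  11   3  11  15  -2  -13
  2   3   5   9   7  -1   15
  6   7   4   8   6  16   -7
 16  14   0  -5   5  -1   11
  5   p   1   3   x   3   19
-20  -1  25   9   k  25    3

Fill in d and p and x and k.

Row 1 has 16 + 2 + 5 + 0 + 0 + 12 = 35; the blank must be 40 − 35 = 5.
Row 7 has -20 − 1 + 25 + 9 + 25 + 3 = 41; the blank must be 40 − 41 = -1.
Column 5 has 0 + 15 + 7 + 6 + 5 − 1 = 32; the blank must be 40 − 32 = 8.
Row 6 has 5 + 1 + 3 + 8 + 3 + 19 = 39; the blank must be 40 − 39 = 1.

d = 5, p = 1, x = 8, k = -1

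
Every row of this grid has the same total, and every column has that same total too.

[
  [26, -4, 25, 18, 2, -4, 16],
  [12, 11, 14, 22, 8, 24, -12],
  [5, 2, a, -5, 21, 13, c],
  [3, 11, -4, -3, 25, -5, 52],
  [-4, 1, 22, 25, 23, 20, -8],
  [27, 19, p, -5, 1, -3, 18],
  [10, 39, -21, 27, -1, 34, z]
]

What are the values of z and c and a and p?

Rows 1 and 2 both sum to 79, so that's the common total.
Row 7: 10 + 39 − 21 + 27 − 1 + 34 = 88, so its missing entry is 79 − 88 = -9.
Row 6: 27 + 19 − 5 + 1 − 3 + 18 = 57, so its missing entry is 79 − 57 = 22.
Column 7: 16 − 12 + 52 − 8 + 18 − 9 = 57, so its missing entry is 79 − 57 = 22.
Row 3: 5 + 2 − 5 + 21 + 13 + 22 = 58, so its missing entry is 79 − 58 = 21.

z = -9, c = 22, a = 21, p = 22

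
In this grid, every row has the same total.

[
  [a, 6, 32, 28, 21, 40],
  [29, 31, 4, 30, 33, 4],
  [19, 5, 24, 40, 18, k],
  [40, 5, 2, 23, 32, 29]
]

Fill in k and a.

The complete rows each total 131.
Row 3 is missing 131 − 106 = 25 (since 19 + 5 + 24 + 40 + 18 = 106).
Row 1 is missing 131 − 127 = 4 (since 6 + 32 + 28 + 21 + 40 = 127).

k = 25, a = 4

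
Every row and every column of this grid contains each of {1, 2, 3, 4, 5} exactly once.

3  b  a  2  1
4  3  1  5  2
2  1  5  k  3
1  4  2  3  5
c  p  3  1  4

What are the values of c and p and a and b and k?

For row 5, column 1: column 1 already has {1, 2, 3, 4}; that leaves 5.
For row 3, column 4: row 3 already has {1, 2, 3, 5}; that leaves 4.
Cell (1,3): column 3 already has {1, 2, 3, 5} → 4.
For row 1, column 2: row 1 already has {1, 2, 3, 4}; that leaves 5.
Cell (5,2): row 5 already has {1, 3, 4, 5} → 2.

c = 5, p = 2, a = 4, b = 5, k = 4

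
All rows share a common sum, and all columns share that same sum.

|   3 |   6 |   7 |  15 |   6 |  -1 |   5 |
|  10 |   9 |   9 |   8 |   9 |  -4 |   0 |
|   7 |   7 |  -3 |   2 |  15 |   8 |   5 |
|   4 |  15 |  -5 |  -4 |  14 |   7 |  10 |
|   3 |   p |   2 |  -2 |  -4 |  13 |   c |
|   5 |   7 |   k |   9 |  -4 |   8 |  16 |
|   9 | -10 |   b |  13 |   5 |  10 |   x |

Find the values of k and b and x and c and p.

k = 0, b = 31, x = -17, c = 22, p = 7

Rows 1 and 2 both sum to 41, so that's the common total.
The known cells in column 2 total 34, leaving 41 − 34 = 7 for the blank.
The known cells in row 5 total 19, leaving 41 − 19 = 22 for the blank.
The known cells in column 7 total 58, leaving 41 − 58 = -17 for the blank.
The known cells in row 7 total 10, leaving 41 − 10 = 31 for the blank.
The known cells in row 6 total 41, leaving 41 − 41 = 0 for the blank.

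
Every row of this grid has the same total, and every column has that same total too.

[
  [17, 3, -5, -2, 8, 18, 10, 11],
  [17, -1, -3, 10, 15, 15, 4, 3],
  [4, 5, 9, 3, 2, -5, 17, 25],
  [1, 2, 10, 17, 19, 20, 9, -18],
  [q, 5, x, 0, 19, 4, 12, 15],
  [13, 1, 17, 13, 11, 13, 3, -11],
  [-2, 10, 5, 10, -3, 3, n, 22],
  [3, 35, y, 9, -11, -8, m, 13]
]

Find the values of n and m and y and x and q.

n = 15, m = -10, y = 29, x = -2, q = 7

Rows 1 and 2 both sum to 60, so that's the common total.
Column 1 has 17 + 17 + 4 + 1 + 13 − 2 + 3 = 53; the blank must be 60 − 53 = 7.
Row 5 has 7 + 5 + 0 + 19 + 4 + 12 + 15 = 62; the blank must be 60 − 62 = -2.
Column 3 has -5 − 3 + 9 + 10 − 2 + 17 + 5 = 31; the blank must be 60 − 31 = 29.
Row 8 has 3 + 35 + 29 + 9 − 11 − 8 + 13 = 70; the blank must be 60 − 70 = -10.
Row 7 has -2 + 10 + 5 + 10 − 3 + 3 + 22 = 45; the blank must be 60 − 45 = 15.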